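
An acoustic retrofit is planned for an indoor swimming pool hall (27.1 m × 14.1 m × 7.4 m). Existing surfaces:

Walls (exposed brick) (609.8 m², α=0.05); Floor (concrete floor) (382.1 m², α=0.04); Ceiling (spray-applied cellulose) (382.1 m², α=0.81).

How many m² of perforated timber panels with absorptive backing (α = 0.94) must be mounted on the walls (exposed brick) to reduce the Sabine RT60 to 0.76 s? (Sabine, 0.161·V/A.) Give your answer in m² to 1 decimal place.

273.9

Summing Sᵢαᵢ: 30.490 + 15.284 + 309.501 → A₁ = 355.275 sabins.
V = 2827.614 m³. Target absorption A₂ = 0.161 × 2827.614 / 0.76 = 599.008 sabins.
ΔA needed = 599.008 − 355.275 = 243.733 sabins.
Each m² of panel replacing the walls (exposed brick) adds (0.94 − 0.05) = 0.89 sabins.
Panel area = 243.733 / 0.89 = 273.9 m².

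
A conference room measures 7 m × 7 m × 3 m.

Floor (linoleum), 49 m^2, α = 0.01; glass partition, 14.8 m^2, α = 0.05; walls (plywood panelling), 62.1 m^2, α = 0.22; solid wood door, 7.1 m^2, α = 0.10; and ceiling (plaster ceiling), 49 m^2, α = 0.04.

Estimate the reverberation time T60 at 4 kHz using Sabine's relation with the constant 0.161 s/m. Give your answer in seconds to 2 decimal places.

1.35 seconds

Summing Sᵢαᵢ: 0.490 + 0.740 + 13.662 + 0.710 + 1.960 → A = 17.562 sabins.
Room volume: 147 m³.
RT60 = 0.161 · V / A = 0.161 × 147 / 17.562 = 1.35 s.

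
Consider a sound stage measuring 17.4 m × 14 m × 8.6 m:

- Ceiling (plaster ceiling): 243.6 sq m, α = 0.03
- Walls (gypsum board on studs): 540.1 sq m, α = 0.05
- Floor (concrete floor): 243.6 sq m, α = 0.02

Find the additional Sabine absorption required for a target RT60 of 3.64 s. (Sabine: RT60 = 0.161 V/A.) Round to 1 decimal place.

Equivalent absorption area: A₁ = 243.6×0.03 + 540.1×0.05 + 243.6×0.02 = 39.185 sq m.
Target A₂ = 0.161·2094.96/3.64 = 92.662 sabins (V = 2094.96 m³).
ΔA = A₂ − A₁ = 92.662 − 39.185 = 53.5 sabins.

53.5 sabins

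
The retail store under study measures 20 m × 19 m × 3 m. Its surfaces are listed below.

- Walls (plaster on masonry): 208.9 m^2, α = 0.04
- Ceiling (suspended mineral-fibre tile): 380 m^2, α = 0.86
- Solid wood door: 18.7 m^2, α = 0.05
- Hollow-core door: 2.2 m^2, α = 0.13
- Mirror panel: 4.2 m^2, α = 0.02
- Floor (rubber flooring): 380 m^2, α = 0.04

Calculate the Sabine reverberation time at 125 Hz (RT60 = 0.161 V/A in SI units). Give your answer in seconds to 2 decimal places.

0.52 seconds

Summing Sᵢαᵢ: 8.356 + 326.800 + 0.935 + 0.286 + 0.084 + 15.200 → A = 351.661 sabins.
Room volume: 1140 m³.
T = 0.161 V/A = 0.161·1140/351.661 = 0.52 s.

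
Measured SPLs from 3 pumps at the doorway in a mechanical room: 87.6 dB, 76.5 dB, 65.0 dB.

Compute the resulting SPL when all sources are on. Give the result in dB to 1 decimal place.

87.9 dB

Converting to relative power and adding: 10^(87.6/10) + 10^(76.5/10) + 10^(65.0/10) = 6.233e+08.
Combined level = 10 log₁₀(6.233e+08) = 87.9 dB.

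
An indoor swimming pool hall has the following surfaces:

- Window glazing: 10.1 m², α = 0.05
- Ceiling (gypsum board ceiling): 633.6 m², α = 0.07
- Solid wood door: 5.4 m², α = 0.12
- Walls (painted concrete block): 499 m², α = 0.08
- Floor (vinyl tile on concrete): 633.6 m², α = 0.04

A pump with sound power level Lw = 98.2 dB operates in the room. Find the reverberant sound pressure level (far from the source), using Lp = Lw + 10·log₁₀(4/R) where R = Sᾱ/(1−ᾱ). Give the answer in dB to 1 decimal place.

83.5 dB

A = 110.769 sabins; S = 1781.7 m².
ᾱ = 0.0622, so room constant R = A/(1−ᾱ) = 118.116 m².
Lp = 98.2 + 10·log₁₀(4/118.116) = 98.2 + (-14.70) = 83.5 dB.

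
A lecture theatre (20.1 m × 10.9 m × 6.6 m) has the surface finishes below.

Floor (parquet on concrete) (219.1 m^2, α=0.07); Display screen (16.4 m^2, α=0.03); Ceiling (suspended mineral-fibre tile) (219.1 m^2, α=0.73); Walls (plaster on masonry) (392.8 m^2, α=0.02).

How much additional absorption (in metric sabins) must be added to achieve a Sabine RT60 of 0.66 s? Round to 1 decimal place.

Summing Sᵢαᵢ: 15.337 + 0.492 + 159.943 + 7.856 → A₁ = 183.628 sabins.
V = 1445.994 m³. Required absorption A₂ = 0.161 × 1445.994 / 0.66 = 352.735 sabins.
Additional absorption ΔA = 352.735 − 183.628 = 169.1 sabins.

169.1 sabins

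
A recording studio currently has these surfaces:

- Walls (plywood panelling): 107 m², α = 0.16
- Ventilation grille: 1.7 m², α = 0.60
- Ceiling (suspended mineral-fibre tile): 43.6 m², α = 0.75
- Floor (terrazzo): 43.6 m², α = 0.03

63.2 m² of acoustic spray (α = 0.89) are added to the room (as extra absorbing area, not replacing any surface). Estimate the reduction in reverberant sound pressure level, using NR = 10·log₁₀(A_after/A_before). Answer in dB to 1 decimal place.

3.2 dB

A_before = Σ Sᵢαᵢ = 107*0.16 + 1.7*0.60 + 43.6*0.75 + 43.6*0.03 = 52.148 sabins.
Added absorption = 63.2 × 0.89 = 56.248 sabins.
New total A_after = 108.396 sabins.
NR = 10·log₁₀(108.396/52.148) = 3.2 dB.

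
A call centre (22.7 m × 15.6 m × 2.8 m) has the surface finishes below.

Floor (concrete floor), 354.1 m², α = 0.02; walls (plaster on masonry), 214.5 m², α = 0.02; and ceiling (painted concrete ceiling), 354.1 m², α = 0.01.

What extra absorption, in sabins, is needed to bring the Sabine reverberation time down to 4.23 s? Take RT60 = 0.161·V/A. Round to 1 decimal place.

22.8 sabins

Equivalent absorption area: A₁ = 354.1·0.02 + 214.5·0.02 + 354.1·0.01 = 14.913 m².
V = 991.536 m³. Required absorption A₂ = 0.161 × 991.536 / 4.23 = 37.739 sabins.
Additional absorption ΔA = 37.739 − 14.913 = 22.8 sabins.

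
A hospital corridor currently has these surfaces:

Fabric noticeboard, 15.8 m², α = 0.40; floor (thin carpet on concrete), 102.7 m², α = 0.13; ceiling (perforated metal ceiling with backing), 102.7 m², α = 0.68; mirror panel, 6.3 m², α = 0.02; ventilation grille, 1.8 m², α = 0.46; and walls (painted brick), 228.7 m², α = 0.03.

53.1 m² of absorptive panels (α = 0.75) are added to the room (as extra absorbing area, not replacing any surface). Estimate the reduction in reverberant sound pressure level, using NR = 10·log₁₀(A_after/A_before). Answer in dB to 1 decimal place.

Summing Sᵢαᵢ: 6.320 + 13.351 + 69.836 + 0.126 + 0.828 + 6.861 → A_before = 97.322 sabins.
Treatment contributes 53.1·0.75 = 39.825 sabins.
A_after = 97.322 + 39.825 = 137.147 sabins.
Reduction = 10 log₁₀(A_after/A_before) = 10 log₁₀(1.4092) = 1.5 dB.

1.5 dB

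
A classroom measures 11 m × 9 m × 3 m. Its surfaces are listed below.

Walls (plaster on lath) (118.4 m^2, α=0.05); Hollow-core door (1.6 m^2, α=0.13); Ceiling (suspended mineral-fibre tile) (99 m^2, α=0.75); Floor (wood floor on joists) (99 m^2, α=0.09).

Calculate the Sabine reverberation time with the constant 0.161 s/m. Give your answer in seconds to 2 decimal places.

Summing Sᵢαᵢ: 5.920 + 0.208 + 74.250 + 8.910 → A = 89.288 sabins.
V = 11·9·3 = 297 m³.
RT60 = 0.161 · V / A = 0.161 × 297 / 89.288 = 0.54 s.

0.54 s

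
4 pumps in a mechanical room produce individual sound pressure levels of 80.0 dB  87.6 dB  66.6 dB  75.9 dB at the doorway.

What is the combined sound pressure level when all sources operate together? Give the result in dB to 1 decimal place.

Σ 10^(Lᵢ/10) = 7.189e+08.
L_total = 10·log₁₀(7.189e+08) = 88.6 dB.

88.6 dB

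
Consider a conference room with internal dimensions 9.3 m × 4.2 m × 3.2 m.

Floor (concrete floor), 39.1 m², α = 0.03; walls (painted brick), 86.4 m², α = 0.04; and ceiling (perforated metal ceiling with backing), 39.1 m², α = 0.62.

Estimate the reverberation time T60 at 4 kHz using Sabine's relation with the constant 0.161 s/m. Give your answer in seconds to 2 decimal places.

0.70 sec

Total absorption A = 39.1·0.03 + 86.4·0.04 + 39.1·0.62
  = 1.173 + 3.456 + 24.242 = 28.871 m² sabins.
V = 9.3·4.2·3.2 = 124.992 m³.
RT60 = 0.161 · V / A = 0.161 × 124.992 / 28.871 = 0.70 s.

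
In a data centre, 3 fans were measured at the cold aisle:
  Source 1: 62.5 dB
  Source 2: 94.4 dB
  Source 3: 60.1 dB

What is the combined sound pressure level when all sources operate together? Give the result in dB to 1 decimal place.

94.4 dB

Σ 10^(Lᵢ/10) = 2.757e+09.
Combined level = 10 log₁₀(2.757e+09) = 94.4 dB.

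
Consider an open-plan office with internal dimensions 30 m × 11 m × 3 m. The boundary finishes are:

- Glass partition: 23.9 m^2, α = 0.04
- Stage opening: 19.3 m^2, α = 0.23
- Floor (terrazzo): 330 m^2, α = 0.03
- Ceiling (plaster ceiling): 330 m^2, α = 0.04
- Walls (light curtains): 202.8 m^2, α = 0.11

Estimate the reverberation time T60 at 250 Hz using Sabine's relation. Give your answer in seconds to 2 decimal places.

3.14 sec

Summing Sᵢαᵢ: 0.956 + 4.439 + 9.900 + 13.200 + 22.308 → A = 50.803 sabins.
Volume V = 30 × 11 × 3 = 990 m³.
T = 0.161 V/A = 0.161·990/50.803 = 3.14 s.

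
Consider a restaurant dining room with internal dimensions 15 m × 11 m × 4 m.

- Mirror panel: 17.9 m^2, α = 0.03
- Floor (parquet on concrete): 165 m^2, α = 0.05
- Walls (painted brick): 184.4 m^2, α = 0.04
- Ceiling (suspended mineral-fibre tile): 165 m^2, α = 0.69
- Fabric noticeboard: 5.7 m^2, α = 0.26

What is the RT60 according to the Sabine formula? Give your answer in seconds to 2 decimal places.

Equivalent absorption area: A = 17.9*0.03 + 165*0.05 + 184.4*0.04 + 165*0.69 + 5.7*0.26 = 131.495 m^2.
V = 15·11·4 = 660 m³.
Sabine: RT60 = 0.161 × 660 / 131.495 = 0.81 s.

0.81 s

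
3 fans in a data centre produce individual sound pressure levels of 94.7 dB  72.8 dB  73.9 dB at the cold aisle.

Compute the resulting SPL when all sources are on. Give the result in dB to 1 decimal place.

94.8 dB

Σ 10^(Lᵢ/10) = 2.995e+09.
L_total = 10·log₁₀(2.995e+09) = 94.8 dB.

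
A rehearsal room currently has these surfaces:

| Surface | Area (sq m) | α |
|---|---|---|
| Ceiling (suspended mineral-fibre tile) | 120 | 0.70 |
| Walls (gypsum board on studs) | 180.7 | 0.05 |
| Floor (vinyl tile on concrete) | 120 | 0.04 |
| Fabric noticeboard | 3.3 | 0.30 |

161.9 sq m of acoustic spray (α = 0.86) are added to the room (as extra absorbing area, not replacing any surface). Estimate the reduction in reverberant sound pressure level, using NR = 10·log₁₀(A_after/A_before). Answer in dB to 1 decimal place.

3.8 dB

A_before = Σ Sᵢαᵢ = 120·0.70 + 180.7·0.05 + 120·0.04 + 3.3·0.30 = 98.825 sabins.
Added absorption = 161.9 × 0.86 = 139.234 sabins.
A_after = 98.825 + 139.234 = 238.059 sabins.
Reduction = 10 log₁₀(A_after/A_before) = 10 log₁₀(2.4089) = 3.8 dB.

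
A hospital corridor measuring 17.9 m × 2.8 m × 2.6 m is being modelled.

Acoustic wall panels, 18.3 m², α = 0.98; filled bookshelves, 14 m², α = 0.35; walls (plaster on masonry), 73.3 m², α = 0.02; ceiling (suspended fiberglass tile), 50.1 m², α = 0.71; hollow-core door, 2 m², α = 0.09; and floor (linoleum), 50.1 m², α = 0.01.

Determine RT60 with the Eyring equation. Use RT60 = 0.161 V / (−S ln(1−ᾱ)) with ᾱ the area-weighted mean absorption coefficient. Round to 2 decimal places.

0.29 sec

Total surface area S = 18.3 + 14 + 73.3 + 50.1 + 2 + 50.1 = 207.8 m².
Absorption A = 18.3·0.98 + 14·0.35 + 73.3·0.02 + 50.1·0.71 + 2·0.09 + 50.1·0.01 = 60.552 sabins.
ᾱ = 60.552 / 207.8 = 0.2914.
−S·ln(1−ᾱ) = −207.8 × ln(1 − 0.2914) = 71.580.
V = 17.9 × 2.8 × 2.6 = 130.312 m³.
RT60 = 0.161 × 130.312 / 71.580 = 0.29 s.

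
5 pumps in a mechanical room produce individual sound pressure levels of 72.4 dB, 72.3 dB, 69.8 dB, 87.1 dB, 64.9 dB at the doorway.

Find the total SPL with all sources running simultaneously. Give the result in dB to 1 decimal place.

Converting to relative power and adding: 10^(72.4/10) + 10^(72.3/10) + 10^(69.8/10) + 10^(87.1/10) + 10^(64.9/10) = 5.599e+08.
L_total = 10·log₁₀(5.599e+08) = 87.5 dB.

87.5 dB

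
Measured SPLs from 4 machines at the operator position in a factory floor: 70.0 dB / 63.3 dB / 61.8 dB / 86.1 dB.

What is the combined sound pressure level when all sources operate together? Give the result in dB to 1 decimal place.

86.2 dB

Sum in the linear (power) domain: Σ 10^(Lᵢ/10) = 10^(70.0/10) + 10^(63.3/10) + 10^(61.8/10) + 10^(86.1/10) = 4.21e+08.
Combined level = 10 log₁₀(4.21e+08) = 86.2 dB.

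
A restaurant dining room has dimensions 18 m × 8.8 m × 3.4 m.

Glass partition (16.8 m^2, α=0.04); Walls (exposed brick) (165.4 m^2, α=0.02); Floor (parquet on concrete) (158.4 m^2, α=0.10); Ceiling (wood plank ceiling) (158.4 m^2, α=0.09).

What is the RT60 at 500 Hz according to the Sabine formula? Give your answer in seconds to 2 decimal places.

Summing Sᵢαᵢ: 0.672 + 3.308 + 15.840 + 14.256 → A = 34.076 sabins.
Room volume: 538.56 m³.
RT60 = 0.161 · V / A = 0.161 × 538.56 / 34.076 = 2.54 s.

2.54 s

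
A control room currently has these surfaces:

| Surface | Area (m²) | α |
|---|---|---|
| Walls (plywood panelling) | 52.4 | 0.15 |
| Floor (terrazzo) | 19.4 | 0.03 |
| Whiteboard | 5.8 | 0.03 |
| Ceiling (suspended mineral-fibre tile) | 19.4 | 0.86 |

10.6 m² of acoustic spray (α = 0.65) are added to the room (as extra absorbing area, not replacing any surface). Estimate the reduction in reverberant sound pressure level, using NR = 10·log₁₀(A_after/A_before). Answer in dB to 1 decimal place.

1.0 dB

A_before = Σ Sᵢαᵢ = 52.4·0.15 + 19.4·0.03 + 5.8·0.03 + 19.4·0.86 = 25.300 sabins.
Treatment contributes 10.6·0.65 = 6.890 sabins.
New total A_after = 32.190 sabins.
NR = 10·log₁₀(32.190/25.300) = 1.0 dB.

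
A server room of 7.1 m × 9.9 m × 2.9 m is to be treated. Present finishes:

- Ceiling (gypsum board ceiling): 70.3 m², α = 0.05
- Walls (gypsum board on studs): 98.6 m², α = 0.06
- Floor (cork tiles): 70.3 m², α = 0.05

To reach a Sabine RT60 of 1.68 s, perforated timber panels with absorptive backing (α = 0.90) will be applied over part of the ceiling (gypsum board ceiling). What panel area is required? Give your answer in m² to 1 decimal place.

Equivalent absorption area: A₁ = 70.3*0.05 + 98.6*0.06 + 70.3*0.05 = 12.946 m².
Required A₂ = 0.161·203.841/1.68 = 19.535 sabins.
Absorption to add: 19.535 − 12.946 = 6.589 sabins.
Each m² of panel replacing the ceiling (gypsum board ceiling) adds (0.90 − 0.05) = 0.85 sabins.
Panel area = 6.589 / 0.85 = 7.8 m².

7.8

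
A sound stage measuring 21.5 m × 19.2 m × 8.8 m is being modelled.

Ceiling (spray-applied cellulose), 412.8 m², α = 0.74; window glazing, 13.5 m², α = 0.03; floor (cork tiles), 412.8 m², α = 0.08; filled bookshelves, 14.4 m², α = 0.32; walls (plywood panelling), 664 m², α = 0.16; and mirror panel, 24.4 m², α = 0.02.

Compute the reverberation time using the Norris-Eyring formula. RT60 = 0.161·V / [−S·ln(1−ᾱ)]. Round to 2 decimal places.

Total surface area S = 412.8 + 13.5 + 412.8 + 14.4 + 664 + 24.4 = 1541.9 m².
Absorption A = 412.8·0.74 + 13.5·0.03 + 412.8·0.08 + 14.4·0.32 + 664·0.16 + 24.4·0.02 = 450.237 sabins.
Mean coefficient ᾱ = A/S = 0.2920.
Eyring denominator: −S ln(1−ᾱ) = 532.435.
V = 21.5 × 19.2 × 8.8 = 3632.64 m³.
T = 0.161·V/[−S·ln(1−ᾱ)] = 0.161·3632.64/532.435 = 1.10 s.

1.10 s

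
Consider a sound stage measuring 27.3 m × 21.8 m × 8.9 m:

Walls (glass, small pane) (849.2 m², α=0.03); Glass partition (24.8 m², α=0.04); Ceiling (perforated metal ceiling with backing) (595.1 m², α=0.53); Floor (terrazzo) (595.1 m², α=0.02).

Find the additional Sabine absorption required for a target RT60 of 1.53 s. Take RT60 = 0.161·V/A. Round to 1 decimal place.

Summing Sᵢαᵢ: 25.476 + 0.992 + 315.403 + 11.902 → A₁ = 353.773 sabins.
Target A₂ = 0.161·5296.746/1.53 = 557.370 sabins (V = 5296.746 m³).
ΔA = A₂ − A₁ = 557.370 − 353.773 = 203.6 sabins.

203.6 sabins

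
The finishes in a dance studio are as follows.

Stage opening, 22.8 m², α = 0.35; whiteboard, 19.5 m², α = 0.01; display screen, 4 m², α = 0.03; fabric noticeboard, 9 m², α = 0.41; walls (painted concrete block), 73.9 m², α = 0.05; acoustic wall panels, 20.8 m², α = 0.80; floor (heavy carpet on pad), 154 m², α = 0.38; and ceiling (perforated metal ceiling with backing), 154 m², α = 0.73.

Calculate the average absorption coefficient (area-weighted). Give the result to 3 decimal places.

Total surface area S = 458.0 m².
A = 22.8*0.35 + 19.5*0.01 + 4*0.03 + 9*0.41 + 73.9*0.05 + 20.8*0.80 + 154*0.38 + 154*0.73 = 203.260 sabins.
ᾱ = A/S = 0.444.

0.444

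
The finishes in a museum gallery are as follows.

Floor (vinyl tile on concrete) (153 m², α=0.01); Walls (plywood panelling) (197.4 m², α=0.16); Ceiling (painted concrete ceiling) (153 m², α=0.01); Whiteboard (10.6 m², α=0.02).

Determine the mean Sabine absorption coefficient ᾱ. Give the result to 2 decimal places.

0.07

S = Σ Sᵢ = 153 + 197.4 + 153 + 10.6 = 514.0 m².
Σ(Sᵢαᵢ) = 153×0.01 + 197.4×0.16 + 153×0.01 + 10.6×0.02 = 34.856.
ᾱ = A/S = 0.07.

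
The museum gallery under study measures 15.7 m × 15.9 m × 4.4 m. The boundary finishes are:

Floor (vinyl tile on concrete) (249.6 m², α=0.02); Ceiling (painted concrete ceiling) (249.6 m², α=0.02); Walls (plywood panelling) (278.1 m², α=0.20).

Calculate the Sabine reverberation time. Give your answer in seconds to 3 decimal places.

2.696 s

Total absorption A = 249.6·0.02 + 249.6·0.02 + 278.1·0.20
  = 4.992 + 4.992 + 55.620 = 65.604 m² sabins.
V = 15.7·15.9·4.4 = 1098.372 m³.
T = 0.161 V/A = 0.161·1098.372/65.604 = 2.696 s.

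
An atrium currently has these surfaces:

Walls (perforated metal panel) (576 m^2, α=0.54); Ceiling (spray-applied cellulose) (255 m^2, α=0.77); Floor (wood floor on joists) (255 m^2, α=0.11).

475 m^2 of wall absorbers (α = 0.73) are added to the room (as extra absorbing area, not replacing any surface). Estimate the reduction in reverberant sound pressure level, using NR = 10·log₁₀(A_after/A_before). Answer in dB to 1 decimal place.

Total absorption A_before = 576*0.54 + 255*0.77 + 255*0.11
  = 311.040 + 196.350 + 28.050 = 535.440 m^2 sabins.
Added absorption = 475 × 0.73 = 346.750 sabins.
A_after = 535.440 + 346.750 = 882.190 sabins.
Reduction = 10 log₁₀(A_after/A_before) = 10 log₁₀(1.6476) = 2.2 dB.

2.2 dB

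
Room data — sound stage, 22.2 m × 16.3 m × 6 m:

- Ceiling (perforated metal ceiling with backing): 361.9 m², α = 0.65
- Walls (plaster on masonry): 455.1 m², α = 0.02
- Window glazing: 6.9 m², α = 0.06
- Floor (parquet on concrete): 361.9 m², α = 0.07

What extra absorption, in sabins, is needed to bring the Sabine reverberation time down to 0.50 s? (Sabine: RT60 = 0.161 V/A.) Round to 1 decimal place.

429.0 sabins

A₁ = Σ Sᵢαᵢ = 361.9×0.65 + 455.1×0.02 + 6.9×0.06 + 361.9×0.07 = 270.084 sabins.
For T = 0.50 s, need A₂ = 0.161·V/T = 0.161·2171.16/0.50 = 699.114 sabins.
Shortfall: 699.114 − 270.084 = 429.0 sabins.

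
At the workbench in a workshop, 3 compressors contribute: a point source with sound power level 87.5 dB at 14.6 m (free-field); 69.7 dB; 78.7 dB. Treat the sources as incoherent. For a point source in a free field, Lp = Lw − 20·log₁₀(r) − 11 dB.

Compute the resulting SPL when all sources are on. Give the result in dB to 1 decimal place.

Source at 14.6 m: Lp = 87.5 − 20·log₁₀(14.6) − 11 = 53.2 dB.
Sum in the linear (power) domain: Σ 10^(Lᵢ/10) = 10^(53.2/10) + 10^(69.7/10) + 10^(78.7/10) = 8.367e+07.
L_total = 10·log₁₀(8.367e+07) = 79.2 dB.

79.2 dB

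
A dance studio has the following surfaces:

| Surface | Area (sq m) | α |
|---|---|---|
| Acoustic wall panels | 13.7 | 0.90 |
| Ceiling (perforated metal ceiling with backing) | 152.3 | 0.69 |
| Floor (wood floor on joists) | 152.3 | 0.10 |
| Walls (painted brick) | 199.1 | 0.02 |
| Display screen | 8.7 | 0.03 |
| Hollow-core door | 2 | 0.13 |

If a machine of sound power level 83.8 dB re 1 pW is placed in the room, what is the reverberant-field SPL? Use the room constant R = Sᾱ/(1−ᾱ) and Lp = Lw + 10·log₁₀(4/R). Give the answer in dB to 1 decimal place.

67.1 dB

Σ(Sᵢαᵢ) = 13.7·0.90 + 152.3·0.69 + 152.3·0.10 + 199.1·0.02 + 8.7·0.03 + 2·0.13 = 137.150; total area S = 528.1 sq m.
ᾱ = 137.150/528.1 = 0.2597; R = Sᾱ/(1−ᾱ) = 137.150/(1−0.2597) = 185.263 sq m.
Lp = 83.8 + 10·log₁₀(4/185.263) = 83.8 + (-16.66) = 67.1 dB.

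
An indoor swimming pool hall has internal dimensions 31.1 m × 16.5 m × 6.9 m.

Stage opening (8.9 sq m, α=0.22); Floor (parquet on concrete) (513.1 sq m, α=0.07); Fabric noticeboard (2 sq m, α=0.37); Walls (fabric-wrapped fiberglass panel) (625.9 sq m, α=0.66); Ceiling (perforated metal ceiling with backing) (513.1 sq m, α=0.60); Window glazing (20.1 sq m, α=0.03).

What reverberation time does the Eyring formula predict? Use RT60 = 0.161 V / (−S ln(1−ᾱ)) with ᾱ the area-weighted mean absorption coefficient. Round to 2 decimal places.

S = Σ Sᵢ = 1683.1 sq m.
Absorption A = 8.9×0.22 + 513.1×0.07 + 2×0.37 + 625.9×0.66 + 513.1×0.60 + 20.1×0.03 = 760.172 sabins.
ᾱ = 760.172 / 1683.1 = 0.4516.
−S·ln(1−ᾱ) = −1683.1 × ln(1 − 0.4516) = 1011.123.
V = 31.1 × 16.5 × 6.9 = 3540.735 m³.
RT60 = 0.161 × 3540.735 / 1011.123 = 0.56 s.

0.56 sec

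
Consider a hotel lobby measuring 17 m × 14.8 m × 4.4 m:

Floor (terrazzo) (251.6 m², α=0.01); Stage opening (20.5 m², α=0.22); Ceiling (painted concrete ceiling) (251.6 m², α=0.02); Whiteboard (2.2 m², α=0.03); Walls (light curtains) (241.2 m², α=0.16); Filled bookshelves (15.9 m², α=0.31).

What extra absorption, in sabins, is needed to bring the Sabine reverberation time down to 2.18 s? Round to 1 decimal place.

A₁ = Σ Sᵢαᵢ = 251.6*0.01 + 20.5*0.22 + 251.6*0.02 + 2.2*0.03 + 241.2*0.16 + 15.9*0.31 = 55.645 sabins.
For T = 2.18 s, need A₂ = 0.161·V/T = 0.161·1107.04/2.18 = 81.758 sabins.
Additional absorption ΔA = 81.758 − 55.645 = 26.1 sabins.

26.1 sabins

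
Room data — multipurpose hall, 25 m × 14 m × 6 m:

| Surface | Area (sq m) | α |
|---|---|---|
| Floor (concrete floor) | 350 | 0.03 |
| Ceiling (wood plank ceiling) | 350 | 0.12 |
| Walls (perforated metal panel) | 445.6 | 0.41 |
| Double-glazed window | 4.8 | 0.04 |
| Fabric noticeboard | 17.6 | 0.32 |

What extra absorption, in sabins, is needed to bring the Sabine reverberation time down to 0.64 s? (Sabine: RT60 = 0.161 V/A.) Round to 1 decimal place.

Equivalent absorption area: A₁ = 350·0.03 + 350·0.12 + 445.6·0.41 + 4.8·0.04 + 17.6·0.32 = 241.020 sq m.
V = 2100 m³. Required absorption A₂ = 0.161 × 2100 / 0.64 = 528.281 sabins.
ΔA = A₂ − A₁ = 528.281 − 241.020 = 287.3 sabins.

287.3 sabins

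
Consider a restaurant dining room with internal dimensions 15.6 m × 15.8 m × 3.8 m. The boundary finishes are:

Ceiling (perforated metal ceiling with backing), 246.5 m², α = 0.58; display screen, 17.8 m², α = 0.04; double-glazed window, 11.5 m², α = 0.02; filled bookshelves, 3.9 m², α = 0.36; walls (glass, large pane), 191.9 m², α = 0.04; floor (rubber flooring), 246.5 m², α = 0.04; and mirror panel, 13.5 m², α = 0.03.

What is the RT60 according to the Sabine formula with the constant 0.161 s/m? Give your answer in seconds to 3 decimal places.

Summing Sᵢαᵢ: 142.970 + 0.712 + 0.230 + 1.404 + 7.676 + 9.860 + 0.405 → A = 163.257 sabins.
V = 15.6·15.8·3.8 = 936.624 m³.
T = 0.161 V/A = 0.161·936.624/163.257 = 0.924 s.

0.924 s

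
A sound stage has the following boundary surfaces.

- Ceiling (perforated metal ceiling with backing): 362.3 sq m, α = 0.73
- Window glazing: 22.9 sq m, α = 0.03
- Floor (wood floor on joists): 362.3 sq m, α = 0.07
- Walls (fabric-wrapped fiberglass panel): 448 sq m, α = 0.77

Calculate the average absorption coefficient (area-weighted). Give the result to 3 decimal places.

Total surface area S = 1195.5 sq m.
Weighted sum Σ Sα = 635.487.
ᾱ = 635.487 / 1195.5 = 0.532.

0.532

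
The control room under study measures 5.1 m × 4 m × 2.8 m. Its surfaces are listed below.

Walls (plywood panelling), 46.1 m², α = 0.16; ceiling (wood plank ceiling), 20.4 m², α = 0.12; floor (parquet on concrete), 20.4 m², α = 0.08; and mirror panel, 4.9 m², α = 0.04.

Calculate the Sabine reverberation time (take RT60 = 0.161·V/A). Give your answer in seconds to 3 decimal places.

A = Σ Sᵢαᵢ = 46.1×0.16 + 20.4×0.12 + 20.4×0.08 + 4.9×0.04 = 11.652 sabins.
V = 5.1·4·2.8 = 57.12 m³.
Sabine: RT60 = 0.161 × 57.12 / 11.652 = 0.789 s.

0.789 s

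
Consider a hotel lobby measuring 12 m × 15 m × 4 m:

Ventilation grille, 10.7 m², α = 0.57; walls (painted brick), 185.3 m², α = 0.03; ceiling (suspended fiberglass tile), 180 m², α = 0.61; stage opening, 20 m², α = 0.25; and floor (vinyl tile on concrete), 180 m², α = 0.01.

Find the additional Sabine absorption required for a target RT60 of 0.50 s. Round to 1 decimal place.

103.6 sabins

Total absorption A₁ = 10.7*0.57 + 185.3*0.03 + 180*0.61 + 20*0.25 + 180*0.01
  = 6.099 + 5.559 + 109.800 + 5.000 + 1.800 = 128.258 m² sabins.
For T = 0.50 s, need A₂ = 0.161·V/T = 0.161·720/0.50 = 231.840 sabins.
Additional absorption ΔA = 231.840 − 128.258 = 103.6 sabins.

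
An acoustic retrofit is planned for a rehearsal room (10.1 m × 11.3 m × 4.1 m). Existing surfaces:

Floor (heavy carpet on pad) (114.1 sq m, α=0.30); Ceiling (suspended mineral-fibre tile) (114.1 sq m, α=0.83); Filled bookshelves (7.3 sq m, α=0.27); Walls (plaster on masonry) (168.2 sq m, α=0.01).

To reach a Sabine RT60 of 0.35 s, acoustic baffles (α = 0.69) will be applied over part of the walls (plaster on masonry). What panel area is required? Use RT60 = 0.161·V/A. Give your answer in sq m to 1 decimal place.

121.6

A₁ = Σ Sᵢαᵢ = 114.1×0.30 + 114.1×0.83 + 7.3×0.27 + 168.2×0.01 = 132.586 sabins.
V = 467.933 m³. Target absorption A₂ = 0.161 × 467.933 / 0.35 = 215.249 sabins.
Absorption to add: 215.249 − 132.586 = 82.663 sabins.
Each sq m of panel replacing the walls (plaster on masonry) adds (0.69 − 0.01) = 0.68 sabins.
Panel area = 82.663 / 0.68 = 121.6 sq m.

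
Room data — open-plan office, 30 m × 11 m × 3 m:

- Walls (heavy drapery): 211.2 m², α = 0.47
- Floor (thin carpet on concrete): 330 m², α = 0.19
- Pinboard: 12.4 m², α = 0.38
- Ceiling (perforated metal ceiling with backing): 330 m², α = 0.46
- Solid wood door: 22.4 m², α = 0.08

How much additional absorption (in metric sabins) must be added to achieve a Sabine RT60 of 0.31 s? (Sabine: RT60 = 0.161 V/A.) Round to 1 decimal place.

193.9 sabins

Equivalent absorption area: A₁ = 211.2·0.47 + 330·0.19 + 12.4·0.38 + 330·0.46 + 22.4·0.08 = 320.268 m².
V = 990 m³. Required absorption A₂ = 0.161 × 990 / 0.31 = 514.161 sabins.
Additional absorption ΔA = 514.161 − 320.268 = 193.9 sabins.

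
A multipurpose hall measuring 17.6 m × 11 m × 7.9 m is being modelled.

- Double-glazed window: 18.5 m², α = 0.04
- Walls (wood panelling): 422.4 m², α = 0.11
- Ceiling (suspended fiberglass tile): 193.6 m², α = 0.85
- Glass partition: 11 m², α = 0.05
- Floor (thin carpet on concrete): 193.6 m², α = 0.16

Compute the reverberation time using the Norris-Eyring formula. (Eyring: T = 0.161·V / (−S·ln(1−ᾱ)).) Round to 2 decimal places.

Total surface area S = 18.5 + 422.4 + 193.6 + 11 + 193.6 = 839.1 m².
Σ(Sᵢαᵢ) = 18.5·0.04 + 422.4·0.11 + 193.6·0.85 + 11·0.05 + 193.6·0.16 = 243.290.
ᾱ = 243.290 / 839.1 = 0.2899.
Eyring denominator: −S ln(1−ᾱ) = 287.265.
V = 17.6 × 11 × 7.9 = 1529.44 m³.
RT60 = 0.161 × 1529.44 / 287.265 = 0.86 s.

0.86 seconds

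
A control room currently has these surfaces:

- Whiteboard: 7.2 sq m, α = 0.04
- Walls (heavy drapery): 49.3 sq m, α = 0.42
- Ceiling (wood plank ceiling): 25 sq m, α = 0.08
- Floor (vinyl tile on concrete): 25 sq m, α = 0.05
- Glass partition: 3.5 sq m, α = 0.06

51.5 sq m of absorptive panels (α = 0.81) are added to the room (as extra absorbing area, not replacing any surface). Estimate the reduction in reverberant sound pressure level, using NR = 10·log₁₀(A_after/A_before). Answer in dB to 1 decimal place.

Total absorption A_before = 7.2*0.04 + 49.3*0.42 + 25*0.08 + 25*0.05 + 3.5*0.06
  = 0.288 + 20.706 + 2.000 + 1.250 + 0.210 = 24.454 sq m sabins.
Treatment contributes 51.5·0.81 = 41.715 sabins.
A_after = 24.454 + 41.715 = 66.169 sabins.
NR = 10·log₁₀(66.169/24.454) = 4.3 dB.

4.3 dB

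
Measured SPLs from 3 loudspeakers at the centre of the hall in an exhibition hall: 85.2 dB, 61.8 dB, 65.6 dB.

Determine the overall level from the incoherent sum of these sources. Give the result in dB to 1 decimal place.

Σ 10^(Lᵢ/10) = 3.363e+08.
Back to dB: 10·log₁₀ Σ = 85.3 dB.

85.3 dB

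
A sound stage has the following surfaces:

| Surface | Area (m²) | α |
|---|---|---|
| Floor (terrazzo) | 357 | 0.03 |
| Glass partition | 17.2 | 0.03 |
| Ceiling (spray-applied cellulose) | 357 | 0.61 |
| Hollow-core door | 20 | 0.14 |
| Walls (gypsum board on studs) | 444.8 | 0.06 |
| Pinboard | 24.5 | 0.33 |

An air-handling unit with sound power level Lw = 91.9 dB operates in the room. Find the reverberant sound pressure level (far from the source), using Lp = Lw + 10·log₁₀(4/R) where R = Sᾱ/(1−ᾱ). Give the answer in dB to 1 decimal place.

72.6 dB

Σ(Sᵢαᵢ) = 357×0.03 + 17.2×0.03 + 357×0.61 + 20×0.14 + 444.8×0.06 + 24.5×0.33 = 266.569; total area S = 1220.5 m².
ᾱ = 266.569/1220.5 = 0.2184; R = Sᾱ/(1−ᾱ) = 266.569/(1−0.2184) = 341.056 m².
Lp = 91.9 + 10·log₁₀(4/341.056) = 91.9 + (-19.31) = 72.6 dB.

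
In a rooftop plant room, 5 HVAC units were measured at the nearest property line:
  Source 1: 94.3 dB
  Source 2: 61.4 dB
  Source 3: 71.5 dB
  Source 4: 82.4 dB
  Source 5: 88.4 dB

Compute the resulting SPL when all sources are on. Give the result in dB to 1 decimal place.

95.5 dB

Converting to relative power and adding: 10^(94.3/10) + 10^(61.4/10) + 10^(71.5/10) + 10^(82.4/10) + 10^(88.4/10) = 3.573e+09.
Back to dB: 10·log₁₀ Σ = 95.5 dB.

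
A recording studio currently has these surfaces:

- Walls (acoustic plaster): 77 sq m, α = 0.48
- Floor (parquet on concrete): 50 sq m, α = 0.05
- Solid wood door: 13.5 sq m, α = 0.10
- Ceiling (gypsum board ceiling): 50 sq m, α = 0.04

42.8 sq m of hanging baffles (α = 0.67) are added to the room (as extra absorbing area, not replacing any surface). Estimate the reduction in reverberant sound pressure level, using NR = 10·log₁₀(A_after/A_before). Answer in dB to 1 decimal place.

2.2 dB

Equivalent absorption area: A_before = 77*0.48 + 50*0.05 + 13.5*0.10 + 50*0.04 = 42.810 sq m.
Added absorption = 42.8 × 0.67 = 28.676 sabins.
New total A_after = 71.486 sabins.
NR = 10·log₁₀(71.486/42.810) = 2.2 dB.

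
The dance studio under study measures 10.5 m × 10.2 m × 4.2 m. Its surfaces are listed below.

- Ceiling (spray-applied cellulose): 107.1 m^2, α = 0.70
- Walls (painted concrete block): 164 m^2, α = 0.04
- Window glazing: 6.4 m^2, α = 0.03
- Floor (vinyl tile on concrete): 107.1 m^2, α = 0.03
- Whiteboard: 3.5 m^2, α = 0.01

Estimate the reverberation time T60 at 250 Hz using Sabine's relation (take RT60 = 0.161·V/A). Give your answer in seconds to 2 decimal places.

A = Σ Sᵢαᵢ = 107.1·0.70 + 164·0.04 + 6.4·0.03 + 107.1·0.03 + 3.5·0.01 = 84.970 sabins.
Room volume: 449.82 m³.
Sabine: RT60 = 0.161 × 449.82 / 84.970 = 0.85 s.

0.85 sec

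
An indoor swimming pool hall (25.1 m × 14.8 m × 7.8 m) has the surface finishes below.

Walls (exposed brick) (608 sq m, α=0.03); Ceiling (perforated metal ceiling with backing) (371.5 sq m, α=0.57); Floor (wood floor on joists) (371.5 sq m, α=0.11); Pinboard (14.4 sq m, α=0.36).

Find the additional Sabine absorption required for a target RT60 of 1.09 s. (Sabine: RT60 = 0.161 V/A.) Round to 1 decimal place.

Summing Sᵢαᵢ: 18.240 + 211.755 + 40.865 + 5.184 → A₁ = 276.044 sabins.
For T = 1.09 s, need A₂ = 0.161·V/T = 0.161·2897.544/1.09 = 427.986 sabins.
ΔA = A₂ − A₁ = 427.986 − 276.044 = 151.9 sabins.

151.9 sabins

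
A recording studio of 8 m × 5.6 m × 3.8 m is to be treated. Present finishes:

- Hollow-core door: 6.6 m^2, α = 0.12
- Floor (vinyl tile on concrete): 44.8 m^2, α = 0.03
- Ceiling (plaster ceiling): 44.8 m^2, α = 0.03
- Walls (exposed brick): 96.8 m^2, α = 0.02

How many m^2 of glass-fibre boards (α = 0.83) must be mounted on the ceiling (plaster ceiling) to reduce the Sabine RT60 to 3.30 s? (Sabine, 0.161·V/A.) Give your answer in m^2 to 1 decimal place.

3.6

Summing Sᵢαᵢ: 0.792 + 1.344 + 1.344 + 1.936 → A₁ = 5.416 sabins.
V = 170.24 m³. Target absorption A₂ = 0.161 × 170.24 / 3.30 = 8.306 sabins.
ΔA needed = 8.306 − 5.416 = 2.890 sabins.
Each m^2 of panel replacing the ceiling (plaster ceiling) adds (0.83 − 0.03) = 0.80 sabins.
Area = ΔA/Δα = 2.890/0.80 = 3.6 m^2.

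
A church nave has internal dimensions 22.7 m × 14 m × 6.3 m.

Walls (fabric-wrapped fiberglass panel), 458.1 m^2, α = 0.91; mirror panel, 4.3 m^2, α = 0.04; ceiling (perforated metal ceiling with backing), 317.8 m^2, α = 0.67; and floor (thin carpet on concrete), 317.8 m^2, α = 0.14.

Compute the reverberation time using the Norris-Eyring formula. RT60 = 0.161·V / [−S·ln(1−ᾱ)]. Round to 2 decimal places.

0.31 s

S = Σ Sᵢ = 1098.0 m^2.
Σ(Sᵢαᵢ) = 458.1×0.91 + 4.3×0.04 + 317.8×0.67 + 317.8×0.14 = 674.461.
Mean coefficient ᾱ = A/S = 0.6143.
−S·ln(1−ᾱ) = −1098.0 × ln(1 − 0.6143) = 1046.060.
V = 22.7 × 14 × 6.3 = 2002.14 m³.
T = 0.161·V/[−S·ln(1−ᾱ)] = 0.161·2002.14/1046.060 = 0.31 s.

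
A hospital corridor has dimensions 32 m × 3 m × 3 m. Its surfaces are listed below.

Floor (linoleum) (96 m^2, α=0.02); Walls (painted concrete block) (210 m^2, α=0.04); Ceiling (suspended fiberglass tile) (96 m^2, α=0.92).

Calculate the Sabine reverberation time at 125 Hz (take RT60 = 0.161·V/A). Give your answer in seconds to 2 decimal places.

0.47 s

A = Σ Sᵢαᵢ = 96*0.02 + 210*0.04 + 96*0.92 = 98.640 sabins.
Volume V = 32 × 3 × 3 = 288 m³.
Sabine: RT60 = 0.161 × 288 / 98.640 = 0.47 s.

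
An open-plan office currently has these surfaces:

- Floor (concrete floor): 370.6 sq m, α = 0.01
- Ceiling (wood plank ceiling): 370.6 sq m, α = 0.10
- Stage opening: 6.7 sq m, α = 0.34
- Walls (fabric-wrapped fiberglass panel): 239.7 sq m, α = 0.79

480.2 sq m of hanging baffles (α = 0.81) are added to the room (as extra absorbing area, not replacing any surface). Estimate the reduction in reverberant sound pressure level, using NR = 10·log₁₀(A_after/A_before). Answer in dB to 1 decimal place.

4.3 dB

A_before = Σ Sᵢαᵢ = 370.6×0.01 + 370.6×0.10 + 6.7×0.34 + 239.7×0.79 = 232.407 sabins.
Treatment contributes 480.2·0.81 = 388.962 sabins.
New total A_after = 621.369 sabins.
NR = 10·log₁₀(621.369/232.407) = 4.3 dB.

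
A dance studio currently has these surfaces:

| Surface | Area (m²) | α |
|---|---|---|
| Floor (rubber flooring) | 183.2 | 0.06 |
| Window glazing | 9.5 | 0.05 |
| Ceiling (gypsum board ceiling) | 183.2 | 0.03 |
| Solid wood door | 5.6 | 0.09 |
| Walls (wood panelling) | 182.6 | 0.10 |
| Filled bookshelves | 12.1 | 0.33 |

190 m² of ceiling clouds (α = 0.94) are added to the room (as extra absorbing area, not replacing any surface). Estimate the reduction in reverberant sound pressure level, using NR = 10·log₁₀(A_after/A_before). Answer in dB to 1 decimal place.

7.4 dB

Equivalent absorption area: A_before = 183.2×0.06 + 9.5×0.05 + 183.2×0.03 + 5.6×0.09 + 182.6×0.10 + 12.1×0.33 = 39.720 m².
Added absorption = 190 × 0.94 = 178.600 sabins.
A_after = 39.720 + 178.600 = 218.320 sabins.
Reduction = 10 log₁₀(A_after/A_before) = 10 log₁₀(5.4965) = 7.4 dB.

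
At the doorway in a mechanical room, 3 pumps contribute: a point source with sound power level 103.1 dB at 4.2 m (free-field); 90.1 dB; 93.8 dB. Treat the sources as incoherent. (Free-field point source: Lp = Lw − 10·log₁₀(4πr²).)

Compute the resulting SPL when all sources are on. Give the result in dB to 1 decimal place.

95.5 dB

Source at 4.2 m: Lp = 103.1 − 10·log₁₀(4π·4.2²) = 103.1 − 10·log₁₀(221.671) = 79.6 dB.
Converting to relative power and adding: 10^(79.6/10) + 10^(90.1/10) + 10^(93.8/10) = 3.513e+09.
L_total = 10·log₁₀(3.513e+09) = 95.5 dB.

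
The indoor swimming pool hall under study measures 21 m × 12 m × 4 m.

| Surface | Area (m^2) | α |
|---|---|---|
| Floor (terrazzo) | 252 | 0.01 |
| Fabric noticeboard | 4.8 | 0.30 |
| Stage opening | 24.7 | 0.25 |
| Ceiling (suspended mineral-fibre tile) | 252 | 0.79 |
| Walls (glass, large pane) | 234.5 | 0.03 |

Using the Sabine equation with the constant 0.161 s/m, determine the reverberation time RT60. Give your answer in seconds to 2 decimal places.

0.75 seconds

A = Σ Sᵢαᵢ = 252·0.01 + 4.8·0.30 + 24.7·0.25 + 252·0.79 + 234.5·0.03 = 216.250 sabins.
V = 21·12·4 = 1008 m³.
T = 0.161 V/A = 0.161·1008/216.250 = 0.75 s.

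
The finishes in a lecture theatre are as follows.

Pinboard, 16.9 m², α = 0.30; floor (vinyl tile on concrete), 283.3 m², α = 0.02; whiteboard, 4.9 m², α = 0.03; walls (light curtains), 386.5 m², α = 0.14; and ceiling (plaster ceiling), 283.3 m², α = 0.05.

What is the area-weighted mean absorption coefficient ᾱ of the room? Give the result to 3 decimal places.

Total surface area S = 974.9 m².
Weighted sum Σ Sα = 79.158.
ᾱ = A/S = 0.081.

0.081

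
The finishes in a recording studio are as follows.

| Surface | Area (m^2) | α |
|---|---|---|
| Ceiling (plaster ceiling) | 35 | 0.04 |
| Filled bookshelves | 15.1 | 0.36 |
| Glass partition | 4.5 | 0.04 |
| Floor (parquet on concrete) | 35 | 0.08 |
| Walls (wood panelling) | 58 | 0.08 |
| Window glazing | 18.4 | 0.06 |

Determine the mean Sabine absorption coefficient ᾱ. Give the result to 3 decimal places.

Total surface area S = 166.0 m^2.
A = 35×0.04 + 15.1×0.36 + 4.5×0.04 + 35×0.08 + 58×0.08 + 18.4×0.06 = 15.560 sabins.
ᾱ = 15.560 / 166.0 = 0.094.

0.094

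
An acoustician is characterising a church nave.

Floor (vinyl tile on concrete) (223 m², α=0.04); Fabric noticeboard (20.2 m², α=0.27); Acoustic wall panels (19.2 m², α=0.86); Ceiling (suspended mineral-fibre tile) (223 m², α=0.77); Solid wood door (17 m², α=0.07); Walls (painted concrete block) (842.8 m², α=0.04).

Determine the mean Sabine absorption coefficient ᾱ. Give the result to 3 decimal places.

Total surface area S = 1345.2 m².
Σ(Sᵢαᵢ) = 223×0.04 + 20.2×0.27 + 19.2×0.86 + 223×0.77 + 17×0.07 + 842.8×0.04 = 237.498.
ᾱ = 237.498 / 1345.2 = 0.177.

0.177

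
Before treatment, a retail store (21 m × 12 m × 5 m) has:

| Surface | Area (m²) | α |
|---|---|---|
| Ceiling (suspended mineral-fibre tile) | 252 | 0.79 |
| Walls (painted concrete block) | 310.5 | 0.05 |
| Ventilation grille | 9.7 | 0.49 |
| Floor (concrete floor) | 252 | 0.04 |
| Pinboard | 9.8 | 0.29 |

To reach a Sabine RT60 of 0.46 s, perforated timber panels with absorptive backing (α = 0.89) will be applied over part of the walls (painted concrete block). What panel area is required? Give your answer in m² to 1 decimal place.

A₁ = Σ Sᵢαᵢ = 252×0.79 + 310.5×0.05 + 9.7×0.49 + 252×0.04 + 9.8×0.29 = 232.280 sabins.
Required A₂ = 0.161·1260/0.46 = 441.000 sabins.
ΔA needed = 441.000 − 232.280 = 208.720 sabins.
Net gain per m²: Δα = 0.89 − 0.05 = 0.84.
Panel area = 208.720 / 0.84 = 248.5 m².

248.5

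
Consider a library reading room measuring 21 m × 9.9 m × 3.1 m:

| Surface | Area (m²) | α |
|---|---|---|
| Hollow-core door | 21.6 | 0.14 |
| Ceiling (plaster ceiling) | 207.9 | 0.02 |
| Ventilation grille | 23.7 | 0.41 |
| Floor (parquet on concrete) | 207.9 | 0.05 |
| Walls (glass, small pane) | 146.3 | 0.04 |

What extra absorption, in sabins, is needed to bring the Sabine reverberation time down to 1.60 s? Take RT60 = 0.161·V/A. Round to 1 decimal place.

31.7 sabins

Summing Sᵢαᵢ: 3.024 + 4.158 + 9.717 + 10.395 + 5.852 → A₁ = 33.146 sabins.
V = 644.49 m³. Required absorption A₂ = 0.161 × 644.49 / 1.60 = 64.852 sabins.
ΔA = A₂ − A₁ = 64.852 − 33.146 = 31.7 sabins.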